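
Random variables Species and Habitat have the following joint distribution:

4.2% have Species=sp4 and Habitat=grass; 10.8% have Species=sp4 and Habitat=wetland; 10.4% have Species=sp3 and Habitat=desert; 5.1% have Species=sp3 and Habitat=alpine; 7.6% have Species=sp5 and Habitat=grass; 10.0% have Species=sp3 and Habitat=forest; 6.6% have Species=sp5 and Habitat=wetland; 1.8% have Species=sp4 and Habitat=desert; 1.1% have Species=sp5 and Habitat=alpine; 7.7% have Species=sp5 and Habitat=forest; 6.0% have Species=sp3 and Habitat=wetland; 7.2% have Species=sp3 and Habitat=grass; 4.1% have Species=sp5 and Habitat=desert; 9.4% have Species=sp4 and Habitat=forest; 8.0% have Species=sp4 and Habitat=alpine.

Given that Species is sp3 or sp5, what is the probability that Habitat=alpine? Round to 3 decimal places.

P(Species=sp3) = 0.100 + 0.072 + 0.060 + 0.104 + 0.051 = 0.387.
P(Species=sp5) = 0.077 + 0.076 + 0.066 + 0.041 + 0.011 = 0.271.
P(Species ∈ {sp3, sp5}) = 0.387 + 0.271 = 0.658; P(Habitat=alpine, Species ∈ {sp3, sp5}) = 0.051 + 0.011 = 0.062.
P(Habitat=alpine | Species ∈ {sp3, sp5}) = 0.062/0.658 = 0.094.

0.094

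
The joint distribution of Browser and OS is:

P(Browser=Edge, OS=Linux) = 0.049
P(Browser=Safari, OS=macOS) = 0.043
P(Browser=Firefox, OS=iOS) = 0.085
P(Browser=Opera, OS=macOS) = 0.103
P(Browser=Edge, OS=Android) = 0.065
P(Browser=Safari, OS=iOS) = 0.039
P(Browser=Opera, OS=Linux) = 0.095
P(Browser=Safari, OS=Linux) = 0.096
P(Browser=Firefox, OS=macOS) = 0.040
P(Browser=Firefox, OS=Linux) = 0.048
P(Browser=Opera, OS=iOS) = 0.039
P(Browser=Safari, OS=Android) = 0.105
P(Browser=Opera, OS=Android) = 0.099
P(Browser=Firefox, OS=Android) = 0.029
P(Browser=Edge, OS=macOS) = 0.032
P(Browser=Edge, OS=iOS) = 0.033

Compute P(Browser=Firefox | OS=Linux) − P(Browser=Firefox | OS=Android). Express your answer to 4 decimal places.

0.0694

P(OS=Linux) = 0.048 + 0.096 + 0.049 + 0.095 = 0.288; P(Browser=Firefox | OS=Linux) = 0.048/0.288 = 0.16667.
P(OS=Android) = 0.029 + 0.105 + 0.065 + 0.099 = 0.298; P(Browser=Firefox | OS=Android) = 0.029/0.298 = 0.09732.
Difference = 0.0694.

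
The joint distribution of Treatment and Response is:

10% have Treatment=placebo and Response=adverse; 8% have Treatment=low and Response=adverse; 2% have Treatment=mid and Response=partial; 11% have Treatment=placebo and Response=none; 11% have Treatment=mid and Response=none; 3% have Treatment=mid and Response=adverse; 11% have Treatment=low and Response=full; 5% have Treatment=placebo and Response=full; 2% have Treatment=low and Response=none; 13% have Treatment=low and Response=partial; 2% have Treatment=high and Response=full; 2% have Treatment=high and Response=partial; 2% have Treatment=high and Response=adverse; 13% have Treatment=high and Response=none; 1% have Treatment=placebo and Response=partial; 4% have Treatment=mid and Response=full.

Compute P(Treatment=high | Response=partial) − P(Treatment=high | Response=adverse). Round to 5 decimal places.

0.02415

P(Response=partial) = 0.01 + 0.13 + 0.02 + 0.02 = 0.18; P(Treatment=high | Response=partial) = 0.02/0.18 = 0.111111.
P(Response=adverse) = 0.10 + 0.08 + 0.03 + 0.02 = 0.23; P(Treatment=high | Response=adverse) = 0.02/0.23 = 0.086957.
Difference = 0.02415.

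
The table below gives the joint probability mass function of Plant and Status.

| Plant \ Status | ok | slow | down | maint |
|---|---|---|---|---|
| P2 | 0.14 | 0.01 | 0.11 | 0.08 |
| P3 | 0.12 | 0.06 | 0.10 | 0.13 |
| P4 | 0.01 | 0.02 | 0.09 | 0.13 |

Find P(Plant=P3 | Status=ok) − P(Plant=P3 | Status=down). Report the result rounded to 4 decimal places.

0.1111

P(Status=ok) = 0.14 + 0.12 + 0.01 = 0.27; P(Plant=P3 | Status=ok) = 0.12/0.27 = 0.44444.
P(Status=down) = 0.11 + 0.10 + 0.09 = 0.30; P(Plant=P3 | Status=down) = 0.10/0.30 = 0.33333.
Difference = 0.1111.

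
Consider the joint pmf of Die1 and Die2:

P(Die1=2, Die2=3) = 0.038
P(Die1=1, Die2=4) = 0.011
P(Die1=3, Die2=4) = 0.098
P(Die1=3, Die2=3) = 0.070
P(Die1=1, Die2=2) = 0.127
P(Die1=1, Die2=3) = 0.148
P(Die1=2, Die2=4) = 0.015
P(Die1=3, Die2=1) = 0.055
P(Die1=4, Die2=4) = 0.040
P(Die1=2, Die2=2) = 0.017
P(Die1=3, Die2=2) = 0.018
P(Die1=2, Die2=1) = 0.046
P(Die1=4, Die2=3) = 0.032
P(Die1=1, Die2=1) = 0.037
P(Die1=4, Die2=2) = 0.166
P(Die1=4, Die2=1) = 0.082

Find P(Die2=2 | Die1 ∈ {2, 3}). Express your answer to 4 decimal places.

P(Die1=2) = 0.046 + 0.017 + 0.038 + 0.015 = 0.116.
P(Die1=3) = 0.055 + 0.018 + 0.070 + 0.098 = 0.241.
P(Die1 ∈ {2, 3}) = 0.116 + 0.241 = 0.357; P(Die2=2, Die1 ∈ {2, 3}) = 0.017 + 0.018 = 0.035.
P(Die2=2 | Die1 ∈ {2, 3}) = 0.035/0.357 = 0.0980.

0.0980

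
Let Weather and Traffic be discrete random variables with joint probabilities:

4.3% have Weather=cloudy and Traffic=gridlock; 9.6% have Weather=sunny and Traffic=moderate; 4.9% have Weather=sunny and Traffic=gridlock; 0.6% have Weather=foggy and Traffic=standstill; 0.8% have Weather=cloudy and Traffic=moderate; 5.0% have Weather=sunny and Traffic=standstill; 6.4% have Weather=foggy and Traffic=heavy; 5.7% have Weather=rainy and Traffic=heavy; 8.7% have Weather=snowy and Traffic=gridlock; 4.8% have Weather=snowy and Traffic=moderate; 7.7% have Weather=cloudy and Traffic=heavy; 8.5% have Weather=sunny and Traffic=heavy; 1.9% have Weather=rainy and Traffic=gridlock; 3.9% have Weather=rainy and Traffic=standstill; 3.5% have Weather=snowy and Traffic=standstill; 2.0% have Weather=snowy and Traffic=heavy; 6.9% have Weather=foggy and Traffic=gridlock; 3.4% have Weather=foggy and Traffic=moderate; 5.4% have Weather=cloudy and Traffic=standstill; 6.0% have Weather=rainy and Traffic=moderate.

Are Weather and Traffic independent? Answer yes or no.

P(Weather=snowy) = 0.190 and P(Traffic=heavy) = 0.303, so their product is 0.05757, but P(Weather=snowy, Traffic=heavy) = 0.020. Since these differ, Weather and Traffic are not independent.

no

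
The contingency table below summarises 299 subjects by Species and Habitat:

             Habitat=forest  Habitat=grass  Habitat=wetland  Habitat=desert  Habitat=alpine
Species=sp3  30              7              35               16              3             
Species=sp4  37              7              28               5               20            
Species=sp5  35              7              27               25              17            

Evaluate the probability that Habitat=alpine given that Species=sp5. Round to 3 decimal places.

0.153

Total with Species=sp5: 35 + 7 + 27 + 25 + 17 = 111.
P(Habitat=alpine | Species=sp5) = 17/111 = 0.153.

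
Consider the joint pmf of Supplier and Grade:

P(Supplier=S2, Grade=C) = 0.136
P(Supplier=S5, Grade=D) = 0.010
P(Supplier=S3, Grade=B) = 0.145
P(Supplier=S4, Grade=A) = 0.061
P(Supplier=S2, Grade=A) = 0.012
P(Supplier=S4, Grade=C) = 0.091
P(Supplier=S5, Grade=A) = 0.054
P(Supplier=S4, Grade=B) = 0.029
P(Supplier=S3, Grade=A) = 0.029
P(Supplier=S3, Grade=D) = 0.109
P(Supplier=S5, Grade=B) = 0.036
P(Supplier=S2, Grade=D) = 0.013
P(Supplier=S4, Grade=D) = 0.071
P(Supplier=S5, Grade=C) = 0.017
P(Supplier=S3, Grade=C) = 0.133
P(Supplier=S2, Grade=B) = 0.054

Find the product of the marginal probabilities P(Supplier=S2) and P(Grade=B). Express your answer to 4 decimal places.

P(Supplier=S2) = 0.012 + 0.054 + 0.136 + 0.013 = 0.215.
P(Grade=B) = 0.054 + 0.145 + 0.029 + 0.036 = 0.264.
Product: 0.215 × 0.264 = 0.0568.

0.0568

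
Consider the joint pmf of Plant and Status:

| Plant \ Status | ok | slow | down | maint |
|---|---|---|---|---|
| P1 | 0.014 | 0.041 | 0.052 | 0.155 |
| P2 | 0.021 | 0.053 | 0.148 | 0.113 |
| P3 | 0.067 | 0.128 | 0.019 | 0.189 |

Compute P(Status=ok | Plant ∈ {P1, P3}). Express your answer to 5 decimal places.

0.12180

P(Plant=P1) = 0.014 + 0.041 + 0.052 + 0.155 = 0.262.
P(Plant=P3) = 0.067 + 0.128 + 0.019 + 0.189 = 0.403.
P(Plant ∈ {P1, P3}) = 0.262 + 0.403 = 0.665; P(Status=ok, Plant ∈ {P1, P3}) = 0.014 + 0.067 = 0.081.
P(Status=ok | Plant ∈ {P1, P3}) = 0.081/0.665 = 0.12180.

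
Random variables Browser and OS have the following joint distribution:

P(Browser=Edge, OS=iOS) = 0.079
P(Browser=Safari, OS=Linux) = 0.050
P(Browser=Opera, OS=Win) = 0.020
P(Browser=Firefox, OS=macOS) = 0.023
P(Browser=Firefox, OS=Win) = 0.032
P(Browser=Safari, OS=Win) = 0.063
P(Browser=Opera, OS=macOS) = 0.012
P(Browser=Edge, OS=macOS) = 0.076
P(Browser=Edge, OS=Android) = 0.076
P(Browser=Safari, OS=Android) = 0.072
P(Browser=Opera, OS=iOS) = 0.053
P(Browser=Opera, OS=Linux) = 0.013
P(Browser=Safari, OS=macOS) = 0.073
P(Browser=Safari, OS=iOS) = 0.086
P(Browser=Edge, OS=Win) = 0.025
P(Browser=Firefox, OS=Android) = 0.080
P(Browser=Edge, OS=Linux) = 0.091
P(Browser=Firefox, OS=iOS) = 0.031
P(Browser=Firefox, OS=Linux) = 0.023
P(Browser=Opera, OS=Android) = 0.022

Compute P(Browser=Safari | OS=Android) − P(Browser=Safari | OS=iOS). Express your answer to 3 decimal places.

P(OS=Android) = 0.080 + 0.072 + 0.076 + 0.022 = 0.250; P(Browser=Safari | OS=Android) = 0.072/0.250 = 0.2880.
P(OS=iOS) = 0.031 + 0.086 + 0.079 + 0.053 = 0.249; P(Browser=Safari | OS=iOS) = 0.086/0.249 = 0.3454.
Difference = -0.057.

-0.057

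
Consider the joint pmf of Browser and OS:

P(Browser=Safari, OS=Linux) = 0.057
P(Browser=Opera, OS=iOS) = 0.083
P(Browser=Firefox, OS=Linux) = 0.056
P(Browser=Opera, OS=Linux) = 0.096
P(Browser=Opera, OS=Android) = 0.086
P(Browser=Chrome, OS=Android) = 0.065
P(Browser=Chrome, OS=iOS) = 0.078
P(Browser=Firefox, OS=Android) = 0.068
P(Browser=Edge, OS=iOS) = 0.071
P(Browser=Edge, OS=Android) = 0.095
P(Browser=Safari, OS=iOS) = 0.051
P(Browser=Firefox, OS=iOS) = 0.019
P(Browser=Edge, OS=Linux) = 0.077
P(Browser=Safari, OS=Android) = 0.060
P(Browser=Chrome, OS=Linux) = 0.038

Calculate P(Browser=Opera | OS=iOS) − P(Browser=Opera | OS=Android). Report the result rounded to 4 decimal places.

0.0449

P(OS=iOS) = 0.078 + 0.019 + 0.051 + 0.071 + 0.083 = 0.302; P(Browser=Opera | OS=iOS) = 0.083/0.302 = 0.27483.
P(OS=Android) = 0.065 + 0.068 + 0.060 + 0.095 + 0.086 = 0.374; P(Browser=Opera | OS=Android) = 0.086/0.374 = 0.22995.
Difference = 0.0449.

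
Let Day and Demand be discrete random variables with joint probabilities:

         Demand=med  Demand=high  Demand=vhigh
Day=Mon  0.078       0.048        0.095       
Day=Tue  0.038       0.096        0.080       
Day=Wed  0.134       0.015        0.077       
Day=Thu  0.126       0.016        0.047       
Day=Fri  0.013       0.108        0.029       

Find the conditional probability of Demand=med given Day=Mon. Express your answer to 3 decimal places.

0.353

P(Day=Mon) = 0.078 + 0.048 + 0.095 = 0.221.
P(Demand=med | Day=Mon) = 0.078/0.221 = 0.353.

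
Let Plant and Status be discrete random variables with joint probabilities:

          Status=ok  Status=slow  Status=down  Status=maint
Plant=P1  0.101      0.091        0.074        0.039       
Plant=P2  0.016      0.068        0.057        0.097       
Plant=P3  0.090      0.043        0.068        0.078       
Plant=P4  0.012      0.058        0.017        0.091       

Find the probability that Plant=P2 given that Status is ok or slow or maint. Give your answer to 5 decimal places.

0.23087

P(Status=ok) = 0.101 + 0.016 + 0.090 + 0.012 = 0.219.
P(Status=slow) = 0.091 + 0.068 + 0.043 + 0.058 = 0.260.
P(Status=maint) = 0.039 + 0.097 + 0.078 + 0.091 = 0.305.
P(Status ∈ {ok, slow, maint}) = 0.219 + 0.260 + 0.305 = 0.784; P(Plant=P2, Status ∈ {ok, slow, maint}) = 0.016 + 0.068 + 0.097 = 0.181.
P(Plant=P2 | Status ∈ {ok, slow, maint}) = 0.181/0.784 = 0.23087.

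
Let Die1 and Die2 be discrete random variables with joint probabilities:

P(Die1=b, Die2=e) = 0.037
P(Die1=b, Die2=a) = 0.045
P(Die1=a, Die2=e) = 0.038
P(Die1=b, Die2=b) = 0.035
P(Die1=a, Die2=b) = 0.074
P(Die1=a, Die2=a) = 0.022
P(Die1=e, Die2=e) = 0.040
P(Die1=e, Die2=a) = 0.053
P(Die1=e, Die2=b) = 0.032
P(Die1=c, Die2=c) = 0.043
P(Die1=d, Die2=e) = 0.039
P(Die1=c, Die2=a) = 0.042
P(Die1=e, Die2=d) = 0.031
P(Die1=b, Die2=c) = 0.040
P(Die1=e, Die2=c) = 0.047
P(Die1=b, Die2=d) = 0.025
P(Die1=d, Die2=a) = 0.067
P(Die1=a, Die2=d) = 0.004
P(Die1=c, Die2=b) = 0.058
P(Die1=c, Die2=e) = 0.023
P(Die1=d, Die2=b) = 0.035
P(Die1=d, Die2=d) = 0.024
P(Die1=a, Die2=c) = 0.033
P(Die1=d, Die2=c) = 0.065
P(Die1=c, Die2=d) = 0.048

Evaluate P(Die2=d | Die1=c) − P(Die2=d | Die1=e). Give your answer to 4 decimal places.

0.0716

P(Die1=c) = 0.042 + 0.058 + 0.043 + 0.048 + 0.023 = 0.214; P(Die2=d | Die1=c) = 0.048/0.214 = 0.22430.
P(Die1=e) = 0.053 + 0.032 + 0.047 + 0.031 + 0.040 = 0.203; P(Die2=d | Die1=e) = 0.031/0.203 = 0.15271.
Difference = 0.0716.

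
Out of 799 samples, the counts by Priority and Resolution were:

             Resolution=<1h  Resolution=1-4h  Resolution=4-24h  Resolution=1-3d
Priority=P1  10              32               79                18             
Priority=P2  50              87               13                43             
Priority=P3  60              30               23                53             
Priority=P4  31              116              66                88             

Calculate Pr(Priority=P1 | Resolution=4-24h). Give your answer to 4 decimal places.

0.4365

Total with Resolution=4-24h: 79 + 13 + 23 + 66 = 181.
P(Priority=P1 | Resolution=4-24h) = 79/181 = 0.4365.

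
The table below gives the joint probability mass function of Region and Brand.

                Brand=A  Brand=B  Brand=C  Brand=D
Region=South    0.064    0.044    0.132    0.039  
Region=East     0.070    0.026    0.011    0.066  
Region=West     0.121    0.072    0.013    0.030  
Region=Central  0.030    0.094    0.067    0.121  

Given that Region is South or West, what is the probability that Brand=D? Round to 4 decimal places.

0.1340

P(Region=South) = 0.064 + 0.044 + 0.132 + 0.039 = 0.279.
P(Region=West) = 0.121 + 0.072 + 0.013 + 0.030 = 0.236.
P(Region ∈ {South, West}) = 0.279 + 0.236 = 0.515; P(Brand=D, Region ∈ {South, West}) = 0.039 + 0.030 = 0.069.
P(Brand=D | Region ∈ {South, West}) = 0.069/0.515 = 0.1340.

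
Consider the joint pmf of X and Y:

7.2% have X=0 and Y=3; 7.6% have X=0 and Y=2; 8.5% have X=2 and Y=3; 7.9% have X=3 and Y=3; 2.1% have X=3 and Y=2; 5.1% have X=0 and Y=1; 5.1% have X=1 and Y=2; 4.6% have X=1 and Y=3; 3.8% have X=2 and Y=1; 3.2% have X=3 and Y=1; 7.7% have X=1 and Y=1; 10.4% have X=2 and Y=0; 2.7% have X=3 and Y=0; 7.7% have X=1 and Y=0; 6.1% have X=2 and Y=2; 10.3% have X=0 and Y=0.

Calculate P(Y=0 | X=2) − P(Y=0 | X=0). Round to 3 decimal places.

P(X=2) = 0.104 + 0.038 + 0.061 + 0.085 = 0.288; P(Y=0 | X=2) = 0.104/0.288 = 0.3611.
P(X=0) = 0.103 + 0.051 + 0.076 + 0.072 = 0.302; P(Y=0 | X=0) = 0.103/0.302 = 0.3411.
Difference = 0.020.

0.020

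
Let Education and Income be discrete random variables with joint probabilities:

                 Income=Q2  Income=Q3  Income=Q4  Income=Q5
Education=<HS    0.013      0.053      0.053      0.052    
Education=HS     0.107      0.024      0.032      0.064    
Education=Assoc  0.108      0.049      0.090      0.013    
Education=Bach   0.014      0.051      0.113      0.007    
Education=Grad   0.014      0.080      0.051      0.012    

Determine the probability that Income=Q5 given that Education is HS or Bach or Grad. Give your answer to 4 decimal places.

P(Education=HS) = 0.107 + 0.024 + 0.032 + 0.064 = 0.227.
P(Education=Bach) = 0.014 + 0.051 + 0.113 + 0.007 = 0.185.
P(Education=Grad) = 0.014 + 0.080 + 0.051 + 0.012 = 0.157.
P(Education ∈ {HS, Bach, Grad}) = 0.227 + 0.185 + 0.157 = 0.569; P(Income=Q5, Education ∈ {HS, Bach, Grad}) = 0.064 + 0.007 + 0.012 = 0.083.
P(Income=Q5 | Education ∈ {HS, Bach, Grad}) = 0.083/0.569 = 0.1459.

0.1459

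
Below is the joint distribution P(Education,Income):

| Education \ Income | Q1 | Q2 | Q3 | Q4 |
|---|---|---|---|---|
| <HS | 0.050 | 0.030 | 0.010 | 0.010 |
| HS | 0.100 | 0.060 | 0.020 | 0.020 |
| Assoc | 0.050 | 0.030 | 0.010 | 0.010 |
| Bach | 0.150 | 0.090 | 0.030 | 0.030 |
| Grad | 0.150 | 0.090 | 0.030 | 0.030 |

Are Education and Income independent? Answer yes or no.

yes

Every cell satisfies P(Education,Income) = P(Education)·P(Income). For instance P(Education=<HS) = 0.100, P(Income=Q4) = 0.100, and 0.100×0.100 = 0.010 matches the joint entry. So Education and Income are independent.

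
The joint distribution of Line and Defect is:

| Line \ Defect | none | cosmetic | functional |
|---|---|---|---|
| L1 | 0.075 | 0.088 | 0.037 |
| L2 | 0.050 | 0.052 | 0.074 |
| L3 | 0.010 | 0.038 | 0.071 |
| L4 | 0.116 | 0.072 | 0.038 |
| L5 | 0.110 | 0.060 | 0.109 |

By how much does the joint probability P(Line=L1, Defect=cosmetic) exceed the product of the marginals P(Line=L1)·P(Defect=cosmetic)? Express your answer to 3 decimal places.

P(Line=L1) = 0.075 + 0.088 + 0.037 = 0.200.
P(Defect=cosmetic) = 0.088 + 0.052 + 0.038 + 0.072 + 0.060 = 0.310.
P(Line=L1, Defect=cosmetic) − P(Line=L1)P(Defect=cosmetic) = 0.088 − 0.200×0.310 = 0.026.

0.026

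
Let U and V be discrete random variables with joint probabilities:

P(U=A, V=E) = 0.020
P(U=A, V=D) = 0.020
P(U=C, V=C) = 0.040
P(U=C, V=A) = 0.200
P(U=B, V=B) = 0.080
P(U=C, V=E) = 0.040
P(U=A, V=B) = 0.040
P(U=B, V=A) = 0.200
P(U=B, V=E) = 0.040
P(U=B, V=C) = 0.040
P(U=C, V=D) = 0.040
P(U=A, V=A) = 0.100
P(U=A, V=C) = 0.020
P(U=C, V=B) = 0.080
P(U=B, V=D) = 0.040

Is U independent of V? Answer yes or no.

Every cell satisfies P(U,V) = P(U)·P(V). For instance P(U=A) = 0.200, P(V=A) = 0.500, and 0.200×0.500 = 0.100 matches the joint entry. So U and V are independent.

yes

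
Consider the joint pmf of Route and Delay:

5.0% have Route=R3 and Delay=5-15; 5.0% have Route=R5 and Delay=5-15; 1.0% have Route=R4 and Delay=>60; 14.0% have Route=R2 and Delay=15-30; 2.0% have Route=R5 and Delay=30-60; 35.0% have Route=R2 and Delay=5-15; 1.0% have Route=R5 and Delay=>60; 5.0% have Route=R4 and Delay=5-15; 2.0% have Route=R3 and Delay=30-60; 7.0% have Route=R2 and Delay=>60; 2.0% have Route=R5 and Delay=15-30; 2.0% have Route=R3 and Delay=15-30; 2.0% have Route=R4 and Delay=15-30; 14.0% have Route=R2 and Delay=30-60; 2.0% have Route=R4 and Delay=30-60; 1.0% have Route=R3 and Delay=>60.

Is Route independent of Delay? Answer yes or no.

Every cell satisfies P(Route,Delay) = P(Route)·P(Delay). For instance P(Route=R5) = 0.100, P(Delay=5-15) = 0.500, and 0.100×0.500 = 0.050 matches the joint entry. So Route and Delay are independent.

yes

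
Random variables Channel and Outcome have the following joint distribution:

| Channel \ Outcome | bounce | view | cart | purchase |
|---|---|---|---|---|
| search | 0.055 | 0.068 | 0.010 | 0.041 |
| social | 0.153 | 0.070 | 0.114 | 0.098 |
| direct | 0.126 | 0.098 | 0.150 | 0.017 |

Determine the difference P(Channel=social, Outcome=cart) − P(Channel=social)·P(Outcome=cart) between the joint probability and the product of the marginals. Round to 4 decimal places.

P(Channel=social) = 0.153 + 0.070 + 0.114 + 0.098 = 0.435.
P(Outcome=cart) = 0.010 + 0.114 + 0.150 = 0.274.
P(Channel=social, Outcome=cart) − P(Channel=social)P(Outcome=cart) = 0.114 − 0.435×0.274 = -0.0052.

-0.0052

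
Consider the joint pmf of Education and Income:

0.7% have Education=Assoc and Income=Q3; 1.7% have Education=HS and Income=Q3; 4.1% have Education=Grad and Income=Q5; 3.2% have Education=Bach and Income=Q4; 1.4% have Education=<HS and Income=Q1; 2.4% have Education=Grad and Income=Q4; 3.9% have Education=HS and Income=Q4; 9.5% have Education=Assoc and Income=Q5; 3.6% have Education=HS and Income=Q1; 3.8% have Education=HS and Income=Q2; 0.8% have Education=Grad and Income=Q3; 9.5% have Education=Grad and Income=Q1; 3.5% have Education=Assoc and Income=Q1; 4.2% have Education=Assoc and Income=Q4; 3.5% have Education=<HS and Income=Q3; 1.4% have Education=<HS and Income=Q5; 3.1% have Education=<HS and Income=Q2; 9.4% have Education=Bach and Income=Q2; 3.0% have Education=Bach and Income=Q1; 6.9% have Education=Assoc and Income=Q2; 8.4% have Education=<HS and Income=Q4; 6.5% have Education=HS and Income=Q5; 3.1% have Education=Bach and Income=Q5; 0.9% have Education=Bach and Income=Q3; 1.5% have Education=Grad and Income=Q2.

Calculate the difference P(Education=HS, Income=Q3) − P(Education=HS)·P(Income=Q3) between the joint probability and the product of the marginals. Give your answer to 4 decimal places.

P(Education=HS) = 0.036 + 0.038 + 0.017 + 0.039 + 0.065 = 0.195.
P(Income=Q3) = 0.035 + 0.017 + 0.007 + 0.009 + 0.008 = 0.076.
P(Education=HS, Income=Q3) − P(Education=HS)P(Income=Q3) = 0.017 − 0.195×0.076 = 0.0022.

0.0022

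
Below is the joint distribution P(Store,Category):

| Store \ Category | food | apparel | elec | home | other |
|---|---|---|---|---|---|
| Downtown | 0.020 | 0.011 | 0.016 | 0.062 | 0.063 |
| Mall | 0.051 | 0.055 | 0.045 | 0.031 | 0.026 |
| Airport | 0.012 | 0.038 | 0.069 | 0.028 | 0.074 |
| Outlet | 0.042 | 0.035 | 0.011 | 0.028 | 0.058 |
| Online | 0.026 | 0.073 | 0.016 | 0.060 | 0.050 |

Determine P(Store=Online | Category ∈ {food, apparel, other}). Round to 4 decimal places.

P(Category=food) = 0.020 + 0.051 + 0.012 + 0.042 + 0.026 = 0.151.
P(Category=apparel) = 0.011 + 0.055 + 0.038 + 0.035 + 0.073 = 0.212.
P(Category=other) = 0.063 + 0.026 + 0.074 + 0.058 + 0.050 = 0.271.
P(Category ∈ {food, apparel, other}) = 0.151 + 0.212 + 0.271 = 0.634; P(Store=Online, Category ∈ {food, apparel, other}) = 0.026 + 0.073 + 0.050 = 0.149.
P(Store=Online | Category ∈ {food, apparel, other}) = 0.149/0.634 = 0.2350.

0.2350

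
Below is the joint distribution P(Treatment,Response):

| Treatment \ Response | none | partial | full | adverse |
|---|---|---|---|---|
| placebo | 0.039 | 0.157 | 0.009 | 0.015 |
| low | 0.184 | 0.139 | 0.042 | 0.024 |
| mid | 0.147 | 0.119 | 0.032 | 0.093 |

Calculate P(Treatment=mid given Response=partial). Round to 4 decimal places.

P(Response=partial) = 0.157 + 0.139 + 0.119 = 0.415.
P(Treatment=mid | Response=partial) = 0.119/0.415 = 0.2867.

0.2867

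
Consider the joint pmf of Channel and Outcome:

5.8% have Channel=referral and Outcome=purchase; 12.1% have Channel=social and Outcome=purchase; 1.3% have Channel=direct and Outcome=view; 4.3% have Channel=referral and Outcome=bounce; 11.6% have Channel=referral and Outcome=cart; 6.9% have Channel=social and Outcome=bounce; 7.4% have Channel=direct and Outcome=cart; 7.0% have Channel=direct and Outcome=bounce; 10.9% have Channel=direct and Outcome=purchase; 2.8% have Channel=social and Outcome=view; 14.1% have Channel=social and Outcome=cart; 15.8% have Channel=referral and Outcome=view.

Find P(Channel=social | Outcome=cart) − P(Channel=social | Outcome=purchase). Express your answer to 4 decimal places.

P(Outcome=cart) = 0.141 + 0.074 + 0.116 = 0.331; P(Channel=social | Outcome=cart) = 0.141/0.331 = 0.42598.
P(Outcome=purchase) = 0.121 + 0.109 + 0.058 = 0.288; P(Channel=social | Outcome=purchase) = 0.121/0.288 = 0.42014.
Difference = 0.0058.

0.0058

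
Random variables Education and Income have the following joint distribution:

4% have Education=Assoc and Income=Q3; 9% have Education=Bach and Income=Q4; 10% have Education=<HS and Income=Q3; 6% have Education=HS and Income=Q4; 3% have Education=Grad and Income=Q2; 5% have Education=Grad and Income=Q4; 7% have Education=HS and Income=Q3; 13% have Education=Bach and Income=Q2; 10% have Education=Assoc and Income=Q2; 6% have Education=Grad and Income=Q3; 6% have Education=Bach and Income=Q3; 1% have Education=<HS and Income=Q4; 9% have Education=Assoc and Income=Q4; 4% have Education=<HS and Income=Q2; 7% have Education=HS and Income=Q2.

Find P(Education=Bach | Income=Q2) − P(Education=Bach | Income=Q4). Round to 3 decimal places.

0.051

P(Income=Q2) = 0.04 + 0.07 + 0.10 + 0.13 + 0.03 = 0.37; P(Education=Bach | Income=Q2) = 0.13/0.37 = 0.3514.
P(Income=Q4) = 0.01 + 0.06 + 0.09 + 0.09 + 0.05 = 0.30; P(Education=Bach | Income=Q4) = 0.09/0.30 = 0.3000.
Difference = 0.051.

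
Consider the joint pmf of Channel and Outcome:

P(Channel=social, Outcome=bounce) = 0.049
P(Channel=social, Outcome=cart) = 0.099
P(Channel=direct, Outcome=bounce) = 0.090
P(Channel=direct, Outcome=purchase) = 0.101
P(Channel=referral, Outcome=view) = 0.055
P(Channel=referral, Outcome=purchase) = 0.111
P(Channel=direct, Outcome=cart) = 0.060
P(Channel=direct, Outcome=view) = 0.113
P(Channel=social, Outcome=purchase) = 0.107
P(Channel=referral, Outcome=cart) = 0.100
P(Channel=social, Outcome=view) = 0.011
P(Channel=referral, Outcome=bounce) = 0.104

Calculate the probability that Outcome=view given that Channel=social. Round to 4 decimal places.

P(Channel=social) = 0.049 + 0.011 + 0.099 + 0.107 = 0.266.
P(Outcome=view | Channel=social) = 0.011/0.266 = 0.0414.

0.0414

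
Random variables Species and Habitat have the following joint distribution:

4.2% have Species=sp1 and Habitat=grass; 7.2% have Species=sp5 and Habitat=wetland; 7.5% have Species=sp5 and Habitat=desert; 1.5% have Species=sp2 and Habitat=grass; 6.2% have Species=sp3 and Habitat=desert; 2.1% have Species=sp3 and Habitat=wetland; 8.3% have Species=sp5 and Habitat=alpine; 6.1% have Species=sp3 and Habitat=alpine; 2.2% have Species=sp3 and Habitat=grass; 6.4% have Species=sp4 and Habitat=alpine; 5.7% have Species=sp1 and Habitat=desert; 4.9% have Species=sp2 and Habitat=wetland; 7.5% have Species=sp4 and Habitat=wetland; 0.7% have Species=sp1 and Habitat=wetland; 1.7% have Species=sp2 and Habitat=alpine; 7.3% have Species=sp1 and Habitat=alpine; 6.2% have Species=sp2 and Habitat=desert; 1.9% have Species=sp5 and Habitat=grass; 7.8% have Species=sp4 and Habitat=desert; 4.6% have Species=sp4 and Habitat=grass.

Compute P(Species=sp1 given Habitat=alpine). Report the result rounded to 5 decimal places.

0.24497

P(Habitat=alpine) = 0.073 + 0.017 + 0.061 + 0.064 + 0.083 = 0.298.
P(Species=sp1 | Habitat=alpine) = 0.073/0.298 = 0.24497.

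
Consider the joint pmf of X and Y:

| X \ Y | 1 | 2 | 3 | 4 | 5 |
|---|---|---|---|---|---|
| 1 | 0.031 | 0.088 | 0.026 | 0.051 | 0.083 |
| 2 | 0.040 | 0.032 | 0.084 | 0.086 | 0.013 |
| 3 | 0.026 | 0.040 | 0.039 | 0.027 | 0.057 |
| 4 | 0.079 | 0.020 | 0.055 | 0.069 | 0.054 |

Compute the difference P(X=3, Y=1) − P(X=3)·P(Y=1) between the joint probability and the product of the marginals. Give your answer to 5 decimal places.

-0.00726

P(X=3) = 0.026 + 0.040 + 0.039 + 0.027 + 0.057 = 0.189.
P(Y=1) = 0.031 + 0.040 + 0.026 + 0.079 = 0.176.
P(X=3, Y=1) − P(X=3)P(Y=1) = 0.026 − 0.189×0.176 = -0.00726.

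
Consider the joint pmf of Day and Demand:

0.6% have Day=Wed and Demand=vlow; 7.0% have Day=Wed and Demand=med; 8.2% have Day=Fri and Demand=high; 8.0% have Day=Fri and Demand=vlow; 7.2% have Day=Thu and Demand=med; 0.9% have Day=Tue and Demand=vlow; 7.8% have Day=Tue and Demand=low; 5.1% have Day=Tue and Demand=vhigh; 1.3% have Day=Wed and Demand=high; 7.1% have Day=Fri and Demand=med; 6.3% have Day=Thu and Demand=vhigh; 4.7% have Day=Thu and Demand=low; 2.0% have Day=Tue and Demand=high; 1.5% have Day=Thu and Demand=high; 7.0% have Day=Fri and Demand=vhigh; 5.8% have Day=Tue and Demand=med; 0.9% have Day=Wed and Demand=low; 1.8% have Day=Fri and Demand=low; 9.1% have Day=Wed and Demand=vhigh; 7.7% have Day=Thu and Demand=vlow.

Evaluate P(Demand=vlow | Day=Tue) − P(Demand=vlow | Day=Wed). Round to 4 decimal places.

P(Day=Tue) = 0.009 + 0.078 + 0.058 + 0.020 + 0.051 = 0.216; P(Demand=vlow | Day=Tue) = 0.009/0.216 = 0.04167.
P(Day=Wed) = 0.006 + 0.009 + 0.070 + 0.013 + 0.091 = 0.189; P(Demand=vlow | Day=Wed) = 0.006/0.189 = 0.03175.
Difference = 0.0099.

0.0099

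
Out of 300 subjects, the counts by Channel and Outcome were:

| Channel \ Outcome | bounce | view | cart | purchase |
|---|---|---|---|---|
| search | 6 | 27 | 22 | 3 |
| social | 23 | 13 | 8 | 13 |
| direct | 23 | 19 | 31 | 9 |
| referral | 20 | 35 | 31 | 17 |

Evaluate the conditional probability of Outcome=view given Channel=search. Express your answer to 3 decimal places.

Total with Channel=search: 6 + 27 + 22 + 3 = 58.
P(Outcome=view | Channel=search) = 27/58 = 0.466.

0.466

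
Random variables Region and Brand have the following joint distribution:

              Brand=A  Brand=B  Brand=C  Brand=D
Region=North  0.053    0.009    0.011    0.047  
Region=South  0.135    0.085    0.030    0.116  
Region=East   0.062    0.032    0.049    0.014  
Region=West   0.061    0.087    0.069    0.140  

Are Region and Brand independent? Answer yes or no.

P(Region=West) = 0.357 and P(Brand=A) = 0.311, so their product is 0.11103, but P(Region=West, Brand=A) = 0.061. Since these differ, Region and Brand are not independent.

no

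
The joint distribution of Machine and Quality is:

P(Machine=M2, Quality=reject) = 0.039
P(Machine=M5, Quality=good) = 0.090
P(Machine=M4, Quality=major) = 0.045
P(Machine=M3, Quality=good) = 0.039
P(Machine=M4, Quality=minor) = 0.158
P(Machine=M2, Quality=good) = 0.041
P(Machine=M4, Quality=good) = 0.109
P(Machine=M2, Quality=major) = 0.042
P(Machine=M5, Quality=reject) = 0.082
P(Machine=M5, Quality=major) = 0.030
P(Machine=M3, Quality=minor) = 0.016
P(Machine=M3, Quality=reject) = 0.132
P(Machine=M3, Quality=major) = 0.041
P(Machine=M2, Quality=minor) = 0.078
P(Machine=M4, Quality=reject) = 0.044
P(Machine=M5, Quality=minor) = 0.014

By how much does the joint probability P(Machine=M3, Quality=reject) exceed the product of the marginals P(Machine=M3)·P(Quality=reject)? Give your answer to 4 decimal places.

P(Machine=M3) = 0.039 + 0.016 + 0.041 + 0.132 = 0.228.
P(Quality=reject) = 0.039 + 0.132 + 0.044 + 0.082 = 0.297.
P(Machine=M3, Quality=reject) − P(Machine=M3)P(Quality=reject) = 0.132 − 0.228×0.297 = 0.0643.

0.0643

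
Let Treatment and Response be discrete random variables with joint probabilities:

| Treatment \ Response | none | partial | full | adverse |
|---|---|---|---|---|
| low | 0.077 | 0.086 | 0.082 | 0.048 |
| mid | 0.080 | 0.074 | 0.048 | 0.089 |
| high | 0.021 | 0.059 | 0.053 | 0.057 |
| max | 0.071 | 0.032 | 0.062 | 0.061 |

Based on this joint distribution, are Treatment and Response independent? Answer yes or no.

P(Treatment=low) = 0.293 and P(Response=adverse) = 0.255, so their product is 0.07472, but P(Treatment=low, Response=adverse) = 0.048. Since these differ, Treatment and Response are not independent.

no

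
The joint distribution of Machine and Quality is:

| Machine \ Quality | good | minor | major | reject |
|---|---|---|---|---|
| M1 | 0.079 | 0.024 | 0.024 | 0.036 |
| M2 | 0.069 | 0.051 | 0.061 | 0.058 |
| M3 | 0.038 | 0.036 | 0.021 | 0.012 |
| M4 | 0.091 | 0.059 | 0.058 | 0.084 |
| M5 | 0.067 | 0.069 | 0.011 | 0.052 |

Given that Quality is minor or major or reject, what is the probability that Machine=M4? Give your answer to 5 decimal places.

0.30640

P(Quality=minor) = 0.024 + 0.051 + 0.036 + 0.059 + 0.069 = 0.239.
P(Quality=major) = 0.024 + 0.061 + 0.021 + 0.058 + 0.011 = 0.175.
P(Quality=reject) = 0.036 + 0.058 + 0.012 + 0.084 + 0.052 = 0.242.
P(Quality ∈ {minor, major, reject}) = 0.239 + 0.175 + 0.242 = 0.656; P(Machine=M4, Quality ∈ {minor, major, reject}) = 0.059 + 0.058 + 0.084 = 0.201.
P(Machine=M4 | Quality ∈ {minor, major, reject}) = 0.201/0.656 = 0.30640.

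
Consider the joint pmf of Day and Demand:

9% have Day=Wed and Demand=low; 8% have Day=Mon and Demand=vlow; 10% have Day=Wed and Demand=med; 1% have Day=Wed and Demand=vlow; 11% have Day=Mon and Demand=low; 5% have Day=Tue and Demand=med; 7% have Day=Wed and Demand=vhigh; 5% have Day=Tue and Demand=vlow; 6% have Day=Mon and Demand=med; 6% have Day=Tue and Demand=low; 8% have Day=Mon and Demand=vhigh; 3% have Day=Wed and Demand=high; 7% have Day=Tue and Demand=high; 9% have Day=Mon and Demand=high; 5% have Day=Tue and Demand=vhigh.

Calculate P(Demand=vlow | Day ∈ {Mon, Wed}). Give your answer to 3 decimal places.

0.125

P(Day=Mon) = 0.08 + 0.11 + 0.06 + 0.09 + 0.08 = 0.42.
P(Day=Wed) = 0.01 + 0.09 + 0.10 + 0.03 + 0.07 = 0.30.
P(Day ∈ {Mon, Wed}) = 0.42 + 0.30 = 0.72; P(Demand=vlow, Day ∈ {Mon, Wed}) = 0.08 + 0.01 = 0.09.
P(Demand=vlow | Day ∈ {Mon, Wed}) = 0.09/0.72 = 0.125.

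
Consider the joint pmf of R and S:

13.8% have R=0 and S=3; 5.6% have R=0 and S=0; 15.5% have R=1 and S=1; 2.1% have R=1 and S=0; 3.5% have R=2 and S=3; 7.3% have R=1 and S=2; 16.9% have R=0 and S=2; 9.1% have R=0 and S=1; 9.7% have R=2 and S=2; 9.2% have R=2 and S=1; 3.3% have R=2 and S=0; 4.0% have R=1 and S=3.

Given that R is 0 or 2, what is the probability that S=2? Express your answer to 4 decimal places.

P(R=0) = 0.056 + 0.091 + 0.169 + 0.138 = 0.454.
P(R=2) = 0.033 + 0.092 + 0.097 + 0.035 = 0.257.
P(R ∈ {0, 2}) = 0.454 + 0.257 = 0.711; P(S=2, R ∈ {0, 2}) = 0.169 + 0.097 = 0.266.
P(S=2 | R ∈ {0, 2}) = 0.266/0.711 = 0.3741.

0.3741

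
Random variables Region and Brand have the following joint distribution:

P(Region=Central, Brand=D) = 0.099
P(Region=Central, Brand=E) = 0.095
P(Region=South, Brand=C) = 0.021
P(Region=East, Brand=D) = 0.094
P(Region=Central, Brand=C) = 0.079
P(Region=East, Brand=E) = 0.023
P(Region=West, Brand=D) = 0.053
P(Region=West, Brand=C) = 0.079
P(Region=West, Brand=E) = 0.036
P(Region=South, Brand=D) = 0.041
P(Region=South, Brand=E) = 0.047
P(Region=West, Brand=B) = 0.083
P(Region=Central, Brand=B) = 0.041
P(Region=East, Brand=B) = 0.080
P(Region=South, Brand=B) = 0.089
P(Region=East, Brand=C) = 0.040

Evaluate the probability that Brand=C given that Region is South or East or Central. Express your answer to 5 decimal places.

0.18692

P(Region=South) = 0.089 + 0.021 + 0.041 + 0.047 = 0.198.
P(Region=East) = 0.080 + 0.040 + 0.094 + 0.023 = 0.237.
P(Region=Central) = 0.041 + 0.079 + 0.099 + 0.095 = 0.314.
P(Region ∈ {South, East, Central}) = 0.198 + 0.237 + 0.314 = 0.749; P(Brand=C, Region ∈ {South, East, Central}) = 0.021 + 0.040 + 0.079 = 0.140.
P(Brand=C | Region ∈ {South, East, Central}) = 0.140/0.749 = 0.18692.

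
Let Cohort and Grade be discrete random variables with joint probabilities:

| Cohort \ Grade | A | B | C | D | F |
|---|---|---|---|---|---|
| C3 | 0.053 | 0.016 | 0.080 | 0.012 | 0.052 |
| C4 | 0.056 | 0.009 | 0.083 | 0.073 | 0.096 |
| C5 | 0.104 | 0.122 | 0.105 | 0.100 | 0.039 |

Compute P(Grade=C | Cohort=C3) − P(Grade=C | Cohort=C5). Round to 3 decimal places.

P(Cohort=C3) = 0.053 + 0.016 + 0.080 + 0.012 + 0.052 = 0.213; P(Grade=C | Cohort=C3) = 0.080/0.213 = 0.3756.
P(Cohort=C5) = 0.104 + 0.122 + 0.105 + 0.100 + 0.039 = 0.470; P(Grade=C | Cohort=C5) = 0.105/0.470 = 0.2234.
Difference = 0.152.

0.152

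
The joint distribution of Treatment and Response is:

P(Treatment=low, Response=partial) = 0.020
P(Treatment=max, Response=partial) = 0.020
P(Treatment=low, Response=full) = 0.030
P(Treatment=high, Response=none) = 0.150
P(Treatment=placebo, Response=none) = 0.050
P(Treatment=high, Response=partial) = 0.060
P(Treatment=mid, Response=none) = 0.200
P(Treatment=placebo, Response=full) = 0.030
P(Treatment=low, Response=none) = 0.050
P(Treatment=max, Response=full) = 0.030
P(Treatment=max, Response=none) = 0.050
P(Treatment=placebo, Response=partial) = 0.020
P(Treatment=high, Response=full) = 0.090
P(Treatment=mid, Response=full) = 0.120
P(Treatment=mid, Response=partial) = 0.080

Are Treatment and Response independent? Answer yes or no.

Every cell satisfies P(Treatment,Response) = P(Treatment)·P(Response). For instance P(Treatment=low) = 0.100, P(Response=full) = 0.300, and 0.100×0.300 = 0.030 matches the joint entry. So Treatment and Response are independent.

yes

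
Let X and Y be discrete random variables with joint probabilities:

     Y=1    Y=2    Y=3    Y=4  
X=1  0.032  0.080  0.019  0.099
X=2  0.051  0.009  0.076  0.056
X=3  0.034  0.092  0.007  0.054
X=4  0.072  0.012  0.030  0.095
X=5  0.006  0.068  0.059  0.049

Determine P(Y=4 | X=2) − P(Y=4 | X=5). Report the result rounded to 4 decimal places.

0.0224

P(X=2) = 0.051 + 0.009 + 0.076 + 0.056 = 0.192; P(Y=4 | X=2) = 0.056/0.192 = 0.29167.
P(X=5) = 0.006 + 0.068 + 0.059 + 0.049 = 0.182; P(Y=4 | X=5) = 0.049/0.182 = 0.26923.
Difference = 0.0224.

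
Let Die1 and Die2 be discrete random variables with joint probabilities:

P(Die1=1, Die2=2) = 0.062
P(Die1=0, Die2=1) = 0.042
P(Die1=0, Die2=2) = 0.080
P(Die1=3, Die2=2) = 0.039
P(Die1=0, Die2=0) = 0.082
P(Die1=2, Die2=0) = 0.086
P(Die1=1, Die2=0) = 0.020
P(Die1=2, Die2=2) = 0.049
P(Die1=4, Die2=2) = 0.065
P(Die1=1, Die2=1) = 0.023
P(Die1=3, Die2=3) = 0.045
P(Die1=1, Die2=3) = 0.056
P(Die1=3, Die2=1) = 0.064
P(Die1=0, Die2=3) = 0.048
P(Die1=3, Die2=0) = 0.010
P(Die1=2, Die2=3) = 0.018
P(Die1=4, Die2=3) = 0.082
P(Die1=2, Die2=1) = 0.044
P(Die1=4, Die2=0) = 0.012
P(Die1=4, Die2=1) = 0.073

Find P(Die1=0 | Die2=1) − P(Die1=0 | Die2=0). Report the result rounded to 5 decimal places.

-0.21974

P(Die2=1) = 0.042 + 0.023 + 0.044 + 0.064 + 0.073 = 0.246; P(Die1=0 | Die2=1) = 0.042/0.246 = 0.170732.
P(Die2=0) = 0.082 + 0.020 + 0.086 + 0.010 + 0.012 = 0.210; P(Die1=0 | Die2=0) = 0.082/0.210 = 0.390476.
Difference = -0.21974.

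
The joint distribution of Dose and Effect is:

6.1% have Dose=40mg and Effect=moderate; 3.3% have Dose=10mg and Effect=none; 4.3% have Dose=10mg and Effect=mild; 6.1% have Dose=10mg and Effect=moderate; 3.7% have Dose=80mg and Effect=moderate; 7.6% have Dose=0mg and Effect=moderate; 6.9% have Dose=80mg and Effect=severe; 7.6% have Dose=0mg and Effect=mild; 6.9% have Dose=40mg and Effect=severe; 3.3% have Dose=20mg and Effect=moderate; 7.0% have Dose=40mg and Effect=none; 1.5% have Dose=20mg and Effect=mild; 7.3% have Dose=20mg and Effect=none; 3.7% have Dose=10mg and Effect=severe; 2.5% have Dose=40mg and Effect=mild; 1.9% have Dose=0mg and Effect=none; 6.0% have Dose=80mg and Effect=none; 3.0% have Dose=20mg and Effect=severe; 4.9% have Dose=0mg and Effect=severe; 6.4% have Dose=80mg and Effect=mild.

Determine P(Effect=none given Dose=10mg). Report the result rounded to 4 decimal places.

P(Dose=10mg) = 0.033 + 0.043 + 0.061 + 0.037 = 0.174.
P(Effect=none | Dose=10mg) = 0.033/0.174 = 0.1897.

0.1897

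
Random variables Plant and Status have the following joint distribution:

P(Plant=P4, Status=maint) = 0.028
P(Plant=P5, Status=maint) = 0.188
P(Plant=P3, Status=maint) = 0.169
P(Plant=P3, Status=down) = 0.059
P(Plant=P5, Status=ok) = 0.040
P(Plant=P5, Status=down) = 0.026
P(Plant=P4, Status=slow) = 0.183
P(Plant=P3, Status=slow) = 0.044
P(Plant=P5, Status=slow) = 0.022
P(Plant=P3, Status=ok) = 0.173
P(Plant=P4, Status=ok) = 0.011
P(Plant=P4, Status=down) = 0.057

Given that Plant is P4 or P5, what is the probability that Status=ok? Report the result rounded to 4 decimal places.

P(Plant=P4) = 0.011 + 0.183 + 0.057 + 0.028 = 0.279.
P(Plant=P5) = 0.040 + 0.022 + 0.026 + 0.188 = 0.276.
P(Plant ∈ {P4, P5}) = 0.279 + 0.276 = 0.555; P(Status=ok, Plant ∈ {P4, P5}) = 0.011 + 0.040 = 0.051.
P(Status=ok | Plant ∈ {P4, P5}) = 0.051/0.555 = 0.0919.

0.0919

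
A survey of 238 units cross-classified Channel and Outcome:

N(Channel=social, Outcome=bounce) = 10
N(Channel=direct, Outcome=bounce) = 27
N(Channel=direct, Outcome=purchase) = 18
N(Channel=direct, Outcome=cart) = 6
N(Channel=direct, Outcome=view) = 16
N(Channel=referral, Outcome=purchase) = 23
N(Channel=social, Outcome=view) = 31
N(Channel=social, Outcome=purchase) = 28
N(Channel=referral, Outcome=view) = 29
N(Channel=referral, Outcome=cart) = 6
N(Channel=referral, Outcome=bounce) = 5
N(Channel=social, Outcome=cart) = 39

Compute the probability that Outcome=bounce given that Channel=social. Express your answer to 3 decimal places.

0.093

Total with Channel=social: 10 + 31 + 39 + 28 = 108.
P(Outcome=bounce | Channel=social) = 10/108 = 0.093.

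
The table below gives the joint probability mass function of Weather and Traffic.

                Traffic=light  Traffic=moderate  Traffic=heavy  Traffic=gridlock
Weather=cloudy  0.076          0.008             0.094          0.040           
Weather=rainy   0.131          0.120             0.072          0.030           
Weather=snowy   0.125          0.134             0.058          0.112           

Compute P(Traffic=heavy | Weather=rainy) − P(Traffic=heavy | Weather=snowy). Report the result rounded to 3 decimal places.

0.069

P(Weather=rainy) = 0.131 + 0.120 + 0.072 + 0.030 = 0.353; P(Traffic=heavy | Weather=rainy) = 0.072/0.353 = 0.2040.
P(Weather=snowy) = 0.125 + 0.134 + 0.058 + 0.112 = 0.429; P(Traffic=heavy | Weather=snowy) = 0.058/0.429 = 0.1352.
Difference = 0.069.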